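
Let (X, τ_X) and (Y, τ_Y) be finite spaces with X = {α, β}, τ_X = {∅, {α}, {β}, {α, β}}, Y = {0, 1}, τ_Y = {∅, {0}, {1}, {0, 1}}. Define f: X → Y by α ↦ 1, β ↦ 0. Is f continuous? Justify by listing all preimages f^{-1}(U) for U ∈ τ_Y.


f IS continuous.

Compute f^{-1}(U) for each U ∈ τ_Y:
  U = ∅: f^{-1}(U) = ∅ ∈ τ_X ✓.
  U = {0}: f^{-1}(U) = {β} ∈ τ_X ✓.
  U = {1}: f^{-1}(U) = {α} ∈ τ_X ✓.
  U = {0, 1}: f^{-1}(U) = {α, β} ∈ τ_X ✓.
Every preimage lies in τ_X, so f IS continuous.


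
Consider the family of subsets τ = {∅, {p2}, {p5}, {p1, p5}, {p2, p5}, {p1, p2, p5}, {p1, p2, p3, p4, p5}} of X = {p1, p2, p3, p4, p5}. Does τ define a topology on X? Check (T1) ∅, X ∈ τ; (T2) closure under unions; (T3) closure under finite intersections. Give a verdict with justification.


τ IS a topology on X.

Axiom (T1): ∅ ∈ τ? Yes; X ∈ τ? Yes.
Axiom (T2/T3): check pairwise unions and intersections of members of τ.
All pairwise intersections and unions checked — each lies in τ. Therefore τ satisfies (T1), (T2), (T3): it IS a topology on X.


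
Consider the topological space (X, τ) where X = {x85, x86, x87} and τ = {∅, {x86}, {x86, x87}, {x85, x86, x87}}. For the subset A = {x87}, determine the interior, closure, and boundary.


int(A) = ∅, cl(A) = {x85, x87}, ∂A = {x85, x87}.

Closed sets in (X, τ) are complements of opens:
  closed(X, τ) = {∅, {x85}, {x85, x87}, {x85, x86, x87}}.
int(A) = ⋃ {U ∈ τ : U ⊆ A}. Opens contained in A: ∅.
Taking the union of these: int(A) = ∅.
cl(A) = ⋂ {C closed : A ⊆ C}. Closed sets containing A: {x85, x87}, {x85, x86, x87}.
Intersecting these: cl(A) = {x85, x87}.
∂A = cl(A) ∖ int(A) = {x85, x87} ∖ ∅ = {x85, x87}.


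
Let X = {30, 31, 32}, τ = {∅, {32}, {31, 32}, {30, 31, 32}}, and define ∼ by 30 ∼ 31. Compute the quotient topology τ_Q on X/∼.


X/∼ = {[30=31], [32]}; |τ_Q| = 3.

Equivalence classes: [30=31], [32].
Quotient map π: X → X/∼ sends 30 ↦ [30=31], 31 ↦ [30=31], 32 ↦ [32].
For each subset V ⊆ X/∼, compute π^{-1}(V) ⊆ X and check whether π^{-1}(V) ∈ τ. V is open in τ_Q iff π^{-1}(V) ∈ τ.
  V = {}: π^{-1}(V) = ∅ ∈ τ ✓.
  V = {[30=31]}: π^{-1}(V) = {30, 31} ∉ τ ✗.
  V = {[32]}: π^{-1}(V) = {32} ∈ τ ✓.
  V = {[30=31], [32]}: π^{-1}(V) = {30, 31, 32} ∈ τ ✓.
Open sets in the quotient: τ_Q = {{}, {[32]}, {[30=31], [32]}} (3 elements).


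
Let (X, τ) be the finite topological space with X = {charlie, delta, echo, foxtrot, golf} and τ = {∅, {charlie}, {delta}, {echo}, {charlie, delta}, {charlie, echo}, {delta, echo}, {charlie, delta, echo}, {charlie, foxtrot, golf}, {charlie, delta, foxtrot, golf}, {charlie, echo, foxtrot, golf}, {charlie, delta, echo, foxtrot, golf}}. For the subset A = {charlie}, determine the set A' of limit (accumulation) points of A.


A' = {foxtrot, golf}

For each x ∈ X, list the open sets U ∈ τ with x ∈ U, then check whether U ∩ (A ∖ {x}) ≠ ∅ for every such U.
  x = charlie: open {charlie} ∋ x has {charlie} ∩ (A ∖ {charlie}) = ∅, so x is NOT a limit point.
  x = delta: open {delta} ∋ x has {delta} ∩ (A ∖ {delta}) = ∅, so x is NOT a limit point.
  x = echo: open {echo} ∋ x has {echo} ∩ (A ∖ {echo}) = ∅, so x is NOT a limit point.
  x = foxtrot: opens ∋ x are {charlie, foxtrot, golf}, {charlie, delta, foxtrot, golf}, {charlie, echo, foxtrot, golf}, {charlie, delta, echo, foxtrot, golf}; each meets A ∖ {foxtrot}, so x IS a limit point.
  x = golf: opens ∋ x are {charlie, foxtrot, golf}, {charlie, delta, foxtrot, golf}, {charlie, echo, foxtrot, golf}, {charlie, delta, echo, foxtrot, golf}; each meets A ∖ {golf}, so x IS a limit point.
Collecting: A' = {foxtrot, golf}.


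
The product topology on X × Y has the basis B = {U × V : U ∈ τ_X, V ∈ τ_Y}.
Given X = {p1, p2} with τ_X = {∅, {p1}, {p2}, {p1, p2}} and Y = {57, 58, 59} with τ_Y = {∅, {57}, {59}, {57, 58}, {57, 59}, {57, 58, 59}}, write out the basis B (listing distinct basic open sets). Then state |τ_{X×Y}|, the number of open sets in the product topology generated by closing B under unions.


Basis B = {∅ × ∅, {p1} × {57}, {p1} × {59}, {p2} × {57}, {p2} × {59}, {p1} × {57, 58}, {p1} × {57, 59}, {p1, p2} × {57}, {p1, p2} × {59}, {p2} × {57, 58}, {p2} × {57, 59}, {p1} × {57, 58, 59}, {p2} × {57, 58, 59}, {p1, p2} × {57, 58}, {p1, p2} × {57, 59}, {p1, p2} × {57, 58, 59}}; |τ_{X×Y}| = 36.

Enumerate products U × V with U ∈ τ_X, V ∈ τ_Y (deduplicated):
  ∅ × ∅ = {} (∅)
  {p1} × {57} = {(p1,57)}
  {p1} × {59} = {(p1,59)}
  {p2} × {57} = {(p2,57)}
  {p2} × {59} = {(p2,59)}
  {p1} × {57, 58} = {(p1,57), (p1,58)}
  {p1} × {57, 59} = {(p1,57), (p1,59)}
  {p1, p2} × {57} = {(p1,57), (p2,57)}
  {p1, p2} × {59} = {(p1,59), (p2,59)}
  {p2} × {57, 58} = {(p2,57), (p2,58)}
  {p2} × {57, 59} = {(p2,57), (p2,59)}
  {p1} × {57, 58, 59} = {(p1,57), (p1,58), (p1,59)}
  {p2} × {57, 58, 59} = {(p2,57), (p2,58), (p2,59)}
  {p1, p2} × {57, 58} = {(p1,57), (p1,58), (p2,57), (p2,58)}
  {p1, p2} × {57, 59} = {(p1,57), (p1,59), (p2,57), (p2,59)}
  {p1, p2} × {57, 58, 59} = {(p1,57), (p1,58), (p1,59), (p2,57), (p2,58), (p2,59)}
These 16 distinct sets form the basis B.
Close under arbitrary unions to get τ_{X×Y}; counting gives |τ_{X×Y}| = 36.


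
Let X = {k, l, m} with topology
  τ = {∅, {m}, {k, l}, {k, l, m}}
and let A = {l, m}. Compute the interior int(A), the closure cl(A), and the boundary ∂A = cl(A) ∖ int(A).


int(A) = {m}, cl(A) = {k, l, m}, ∂A = {k, l}.

Closed sets in (X, τ) are complements of opens:
  closed(X, τ) = {∅, {m}, {k, l}, {k, l, m}}.
int(A) = ⋃ {U ∈ τ : U ⊆ A}. Opens contained in A: ∅, {m}.
Taking the union of these: int(A) = {m}.
cl(A) = ⋂ {C closed : A ⊆ C}. Closed sets containing A: {k, l, m}.
Intersecting these: cl(A) = {k, l, m}.
∂A = cl(A) ∖ int(A) = {k, l, m} ∖ {m} = {k, l}.


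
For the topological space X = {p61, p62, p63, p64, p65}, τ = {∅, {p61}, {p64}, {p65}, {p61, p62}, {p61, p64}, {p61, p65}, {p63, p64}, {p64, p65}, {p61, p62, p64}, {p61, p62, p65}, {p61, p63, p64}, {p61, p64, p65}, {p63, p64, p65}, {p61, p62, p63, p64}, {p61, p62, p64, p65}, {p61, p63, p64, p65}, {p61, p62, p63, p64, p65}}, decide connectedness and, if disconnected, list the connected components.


(X, τ) is disconnected; components = [{p65}, {p61, p62}, {p63, p64}].

Find clopen sets (U ∈ τ with X ∖ U ∈ τ):
  U = ∅, X ∖ U = {p61, p62, p63, p64, p65} — both open, so U is clopen.
  U = {p65}, X ∖ U = {p61, p62, p63, p64} — both open, so U is clopen.
  U = {p61, p62}, X ∖ U = {p63, p64, p65} — both open, so U is clopen.
  U = {p63, p64}, X ∖ U = {p61, p62, p65} — both open, so U is clopen.
  U = {p61, p62, p65}, X ∖ U = {p63, p64} — both open, so U is clopen.
  U = {p63, p64, p65}, X ∖ U = {p61, p62} — both open, so U is clopen.
  U = {p61, p62, p63, p64}, X ∖ U = {p65} — both open, so U is clopen.
  U = {p61, p62, p63, p64, p65}, X ∖ U = ∅ — both open, so U is clopen.
Nontrivial clopen(s) exist: e.g. {p61, p62, p65}. So (X, τ) is disconnected.
Compute connected components by grouping points that agree on all clopens:
  component: {p65}
  component: {p61, p62}
  component: {p63, p64}


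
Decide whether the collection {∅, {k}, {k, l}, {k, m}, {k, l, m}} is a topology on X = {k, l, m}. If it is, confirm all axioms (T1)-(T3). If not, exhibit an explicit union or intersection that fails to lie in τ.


τ IS a topology on X.

Axiom (T1): ∅ ∈ τ? Yes; X ∈ τ? Yes.
Axiom (T2/T3): check pairwise unions and intersections of members of τ.
All pairwise intersections and unions checked — each lies in τ. Therefore τ satisfies (T1), (T2), (T3): it IS a topology on X.


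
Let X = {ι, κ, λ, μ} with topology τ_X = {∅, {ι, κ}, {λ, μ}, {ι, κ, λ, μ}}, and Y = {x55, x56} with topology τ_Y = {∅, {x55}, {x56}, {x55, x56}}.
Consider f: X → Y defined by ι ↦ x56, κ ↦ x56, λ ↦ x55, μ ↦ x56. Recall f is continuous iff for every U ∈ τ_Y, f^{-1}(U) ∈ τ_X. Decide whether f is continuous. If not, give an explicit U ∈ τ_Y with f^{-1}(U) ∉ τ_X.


f is NOT continuous.

Compute f^{-1}(U) for each U ∈ τ_Y:
  U = ∅: f^{-1}(U) = ∅ ∈ τ_X ✓.
  U = {x55}: f^{-1}(U) = {λ} ∉ τ_X ✗.
  U = {x56}: f^{-1}(U) = {ι, κ, μ} ∉ τ_X ✗.
  U = {x55, x56}: f^{-1}(U) = {ι, κ, λ, μ} ∈ τ_X ✓.
Found U = {x55} with f^{-1}(U) = {λ} not in τ_X. Therefore f is NOT continuous.


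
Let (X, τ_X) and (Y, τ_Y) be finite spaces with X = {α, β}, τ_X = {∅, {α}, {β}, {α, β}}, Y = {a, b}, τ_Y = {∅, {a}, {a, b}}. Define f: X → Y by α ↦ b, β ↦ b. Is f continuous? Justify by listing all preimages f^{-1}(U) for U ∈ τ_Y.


f IS continuous.

Compute f^{-1}(U) for each U ∈ τ_Y:
  U = ∅: f^{-1}(U) = ∅ ∈ τ_X ✓.
  U = {a}: f^{-1}(U) = ∅ ∈ τ_X ✓.
  U = {a, b}: f^{-1}(U) = {α, β} ∈ τ_X ✓.
Every preimage lies in τ_X, so f IS continuous.


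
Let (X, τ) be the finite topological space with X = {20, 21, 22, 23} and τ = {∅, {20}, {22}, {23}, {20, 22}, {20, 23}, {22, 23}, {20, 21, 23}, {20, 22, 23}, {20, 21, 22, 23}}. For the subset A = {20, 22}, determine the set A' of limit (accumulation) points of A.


A' = {21}

For each x ∈ X, list the open sets U ∈ τ with x ∈ U, then check whether U ∩ (A ∖ {x}) ≠ ∅ for every such U.
  x = 20: open {20} ∋ x has {20} ∩ (A ∖ {20}) = ∅, so x is NOT a limit point.
  x = 21: opens ∋ x are {20, 21, 23}, {20, 21, 22, 23}; each meets A ∖ {21}, so x IS a limit point.
  x = 22: open {22} ∋ x has {22} ∩ (A ∖ {22}) = ∅, so x is NOT a limit point.
  x = 23: open {23} ∋ x has {23} ∩ (A ∖ {23}) = ∅, so x is NOT a limit point.
Collecting: A' = {21}.


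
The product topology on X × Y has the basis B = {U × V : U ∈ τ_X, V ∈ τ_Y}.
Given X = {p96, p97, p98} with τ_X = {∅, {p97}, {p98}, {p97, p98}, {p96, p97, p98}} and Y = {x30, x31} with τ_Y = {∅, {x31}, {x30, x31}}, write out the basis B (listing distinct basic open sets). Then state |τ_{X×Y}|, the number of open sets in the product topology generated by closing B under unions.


Basis B = {∅ × ∅, {p97} × {x31}, {p98} × {x31}, {p97} × {x30, x31}, {p97, p98} × {x31}, {p98} × {x30, x31}, {p96, p97, p98} × {x31}, {p97, p98} × {x30, x31}, {p96, p97, p98} × {x30, x31}}; |τ_{X×Y}| = 14.

Enumerate products U × V with U ∈ τ_X, V ∈ τ_Y (deduplicated):
  ∅ × ∅ = {} (∅)
  {p97} × {x31} = {(p97,x31)}
  {p98} × {x31} = {(p98,x31)}
  {p97} × {x30, x31} = {(p97,x30), (p97,x31)}
  {p97, p98} × {x31} = {(p97,x31), (p98,x31)}
  {p98} × {x30, x31} = {(p98,x30), (p98,x31)}
  {p96, p97, p98} × {x31} = {(p96,x31), (p97,x31), (p98,x31)}
  {p97, p98} × {x30, x31} = {(p97,x30), (p97,x31), (p98,x30), (p98,x31)}
  {p96, p97, p98} × {x30, x31} = {(p96,x30), (p96,x31), (p97,x30), (p97,x31), (p98,x30), (p98,x31)}
These 9 distinct sets form the basis B.
Close under arbitrary unions to get τ_{X×Y}; counting gives |τ_{X×Y}| = 14.


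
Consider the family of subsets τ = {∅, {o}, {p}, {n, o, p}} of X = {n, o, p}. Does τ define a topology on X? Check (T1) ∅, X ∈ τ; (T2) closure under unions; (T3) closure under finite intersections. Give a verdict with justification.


τ is NOT a topology on X.

Axiom (T1): ∅ ∈ τ? Yes; X ∈ τ? Yes.
Axiom (T2/T3): check pairwise unions and intersections of members of τ.
Counterexample for (T2): {o} ∪ {p} = {o, p} ∉ τ. Therefore τ is NOT a topology.


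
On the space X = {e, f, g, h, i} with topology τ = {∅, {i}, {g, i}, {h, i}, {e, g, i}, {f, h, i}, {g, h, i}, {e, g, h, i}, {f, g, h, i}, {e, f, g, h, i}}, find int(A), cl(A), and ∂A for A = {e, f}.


int(A) = ∅, cl(A) = {e, f}, ∂A = {e, f}.

Closed sets in (X, τ) are complements of opens:
  closed(X, τ) = {∅, {e}, {f}, {e, f}, {e, g}, {f, h}, {e, f, g}, {e, f, h}, {e, f, g, h}, {e, f, g, h, i}}.
int(A) = ⋃ {U ∈ τ : U ⊆ A}. Opens contained in A: ∅.
Taking the union of these: int(A) = ∅.
cl(A) = ⋂ {C closed : A ⊆ C}. Closed sets containing A: {e, f}, {e, f, g}, {e, f, h}, {e, f, g, h}, {e, f, g, h, i}.
Intersecting these: cl(A) = {e, f}.
∂A = cl(A) ∖ int(A) = {e, f} ∖ ∅ = {e, f}.


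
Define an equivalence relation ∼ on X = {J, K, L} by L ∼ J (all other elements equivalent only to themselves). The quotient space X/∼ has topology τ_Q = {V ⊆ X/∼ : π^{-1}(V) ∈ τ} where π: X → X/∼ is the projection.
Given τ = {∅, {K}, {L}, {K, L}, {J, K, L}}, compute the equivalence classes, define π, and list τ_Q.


X/∼ = {[J=L], [K]}; |τ_Q| = 3.

Equivalence classes: [J=L], [K].
Quotient map π: X → X/∼ sends J ↦ [J=L], K ↦ [K], L ↦ [J=L].
For each subset V ⊆ X/∼, compute π^{-1}(V) ⊆ X and check whether π^{-1}(V) ∈ τ. V is open in τ_Q iff π^{-1}(V) ∈ τ.
  V = {}: π^{-1}(V) = ∅ ∈ τ ✓.
  V = {[J=L]}: π^{-1}(V) = {J, L} ∉ τ ✗.
  V = {[K]}: π^{-1}(V) = {K} ∈ τ ✓.
  V = {[J=L], [K]}: π^{-1}(V) = {J, K, L} ∈ τ ✓.
Open sets in the quotient: τ_Q = {{}, {[K]}, {[J=L], [K]}} (3 elements).


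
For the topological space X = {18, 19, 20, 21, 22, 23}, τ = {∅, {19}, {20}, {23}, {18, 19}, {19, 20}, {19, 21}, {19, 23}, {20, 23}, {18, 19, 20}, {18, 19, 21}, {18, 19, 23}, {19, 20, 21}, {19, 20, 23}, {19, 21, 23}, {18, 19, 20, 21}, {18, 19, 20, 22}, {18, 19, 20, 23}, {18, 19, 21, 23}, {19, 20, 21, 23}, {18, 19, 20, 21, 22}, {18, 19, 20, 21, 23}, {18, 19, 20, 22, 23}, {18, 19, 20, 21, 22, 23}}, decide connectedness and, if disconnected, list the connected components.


(X, τ) is disconnected; components = [{23}, {18, 19, 20, 21, 22}].

Find clopen sets (U ∈ τ with X ∖ U ∈ τ):
  U = ∅, X ∖ U = {18, 19, 20, 21, 22, 23} — both open, so U is clopen.
  U = {23}, X ∖ U = {18, 19, 20, 21, 22} — both open, so U is clopen.
  U = {18, 19, 20, 21, 22}, X ∖ U = {23} — both open, so U is clopen.
  U = {18, 19, 20, 21, 22, 23}, X ∖ U = ∅ — both open, so U is clopen.
Nontrivial clopen(s) exist: e.g. {23}. So (X, τ) is disconnected.
Compute connected components by grouping points that agree on all clopens:
  component: {23}
  component: {18, 19, 20, 21, 22}


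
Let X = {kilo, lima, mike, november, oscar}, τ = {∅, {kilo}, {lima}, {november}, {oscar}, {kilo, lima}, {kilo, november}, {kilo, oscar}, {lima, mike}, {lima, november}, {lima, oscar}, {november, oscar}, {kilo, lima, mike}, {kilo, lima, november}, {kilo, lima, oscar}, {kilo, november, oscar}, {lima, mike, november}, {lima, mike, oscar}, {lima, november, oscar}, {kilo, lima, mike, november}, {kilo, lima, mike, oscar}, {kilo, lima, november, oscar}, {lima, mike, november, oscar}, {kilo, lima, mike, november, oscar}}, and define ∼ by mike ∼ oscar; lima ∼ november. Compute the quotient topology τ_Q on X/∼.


X/∼ = {[kilo], [lima=november], [mike=oscar]}; |τ_Q| = 6.

Equivalence classes: [kilo], [lima=november], [mike=oscar].
Quotient map π: X → X/∼ sends kilo ↦ [kilo], lima ↦ [lima=november], mike ↦ [mike=oscar], november ↦ [lima=november], oscar ↦ [mike=oscar].
For each subset V ⊆ X/∼, compute π^{-1}(V) ⊆ X and check whether π^{-1}(V) ∈ τ. V is open in τ_Q iff π^{-1}(V) ∈ τ.
  V = {}: π^{-1}(V) = ∅ ∈ τ ✓.
  V = {[kilo]}: π^{-1}(V) = {kilo} ∈ τ ✓.
  V = {[lima=november]}: π^{-1}(V) = {lima, november} ∈ τ ✓.
  V = {[kilo], [lima=november]}: π^{-1}(V) = {kilo, lima, november} ∈ τ ✓.
  V = {[mike=oscar]}: π^{-1}(V) = {mike, oscar} ∉ τ ✗.
  V = {[kilo], [mike=oscar]}: π^{-1}(V) = {kilo, mike, oscar} ∉ τ ✗.
  V = {[lima=november], [mike=oscar]}: π^{-1}(V) = {lima, mike, november, oscar} ∈ τ ✓.
  V = {[kilo], [lima=november], [mike=oscar]}: π^{-1}(V) = {kilo, lima, mike, november, oscar} ∈ τ ✓.
Open sets in the quotient: τ_Q = {{}, {[kilo]}, {[lima=november]}, {[kilo], [lima=november]}, {[lima=november], [mike=oscar]}, {[kilo], [lima=november], [mike=oscar]}} (6 elements).


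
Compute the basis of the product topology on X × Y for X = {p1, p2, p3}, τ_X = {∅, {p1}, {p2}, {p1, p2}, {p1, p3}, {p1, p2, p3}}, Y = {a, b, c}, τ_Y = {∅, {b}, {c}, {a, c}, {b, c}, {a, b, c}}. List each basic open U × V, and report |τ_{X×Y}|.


Basis B = {∅ × ∅, {p1} × {b}, {p1} × {c}, {p2} × {b}, {p2} × {c}, {p1} × {a, c}, {p1} × {b, c}, {p1, p2} × {b}, {p1, p3} × {b}, {p1, p2} × {c}, {p1, p3} × {c}, {p2} × {a, c}, {p2} × {b, c}, {p1} × {a, b, c}, {p1, p2, p3} × {b}, {p1, p2, p3} × {c}, {p2} × {a, b, c}, {p1, p2} × {a, c}, {p1, p3} × {a, c}, {p1, p2} × {b, c}, {p1, p3} × {b, c}, {p1, p2} × {a, b, c}, {p1, p3} × {a, b, c}, {p1, p2, p3} × {a, c}, {p1, p2, p3} × {b, c}, {p1, p2, p3} × {a, b, c}}; |τ_{X×Y}| = 108.

Enumerate products U × V with U ∈ τ_X, V ∈ τ_Y (deduplicated):
  ∅ × ∅ = {} (∅)
  {p1} × {b} = {(p1,b)}
  {p1} × {c} = {(p1,c)}
  {p2} × {b} = {(p2,b)}
  {p2} × {c} = {(p2,c)}
  {p1} × {a, c} = {(p1,a), (p1,c)}
  {p1} × {b, c} = {(p1,b), (p1,c)}
  {p1, p2} × {b} = {(p1,b), (p2,b)}
  {p1, p3} × {b} = {(p1,b), (p3,b)}
  {p1, p2} × {c} = {(p1,c), (p2,c)}
  {p1, p3} × {c} = {(p1,c), (p3,c)}
  {p2} × {a, c} = {(p2,a), (p2,c)}
  {p2} × {b, c} = {(p2,b), (p2,c)}
  {p1} × {a, b, c} = {(p1,a), (p1,b), (p1,c)}
  {p1, p2, p3} × {b} = {(p1,b), (p2,b), (p3,b)}
  {p1, p2, p3} × {c} = {(p1,c), (p2,c), (p3,c)}
  {p2} × {a, b, c} = {(p2,a), (p2,b), (p2,c)}
  {p1, p2} × {a, c} = {(p1,a), (p1,c), (p2,a), (p2,c)}
  {p1, p3} × {a, c} = {(p1,a), (p1,c), (p3,a), (p3,c)}
  {p1, p2} × {b, c} = {(p1,b), (p1,c), (p2,b), (p2,c)}
  {p1, p3} × {b, c} = {(p1,b), (p1,c), (p3,b), (p3,c)}
  {p1, p2} × {a, b, c} = {(p1,a), (p1,b), (p1,c), (p2,a), (p2,b), (p2,c)}
  {p1, p3} × {a, b, c} = {(p1,a), (p1,b), (p1,c), (p3,a), (p3,b), (p3,c)}
  {p1, p2, p3} × {a, c} = {(p1,a), (p1,c), (p2,a), (p2,c), (p3,a), (p3,c)}
  {p1, p2, p3} × {b, c} = {(p1,b), (p1,c), (p2,b), (p2,c), (p3,b), (p3,c)}
  {p1, p2, p3} × {a, b, c} = {(p1,a), (p1,b), (p1,c), (p2,a), (p2,b), (p2,c), (p3,a), (p3,b), (p3,c)}
These 26 distinct sets form the basis B.
Close under arbitrary unions to get τ_{X×Y}; counting gives |τ_{X×Y}| = 108.


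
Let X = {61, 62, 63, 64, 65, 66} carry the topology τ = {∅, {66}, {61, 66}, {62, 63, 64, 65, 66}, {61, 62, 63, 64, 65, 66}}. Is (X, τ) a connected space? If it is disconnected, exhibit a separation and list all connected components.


(X, τ) is connected.

Find clopen sets (U ∈ τ with X ∖ U ∈ τ):
  U = ∅, X ∖ U = {61, 62, 63, 64, 65, 66} — both open, so U is clopen.
  U = {61, 62, 63, 64, 65, 66}, X ∖ U = ∅ — both open, so U is clopen.
Only trivial clopens (∅ and X) exist, so (X, τ) is connected.
Compute connected components by grouping points that agree on all clopens:
  component: {61, 62, 63, 64, 65, 66}


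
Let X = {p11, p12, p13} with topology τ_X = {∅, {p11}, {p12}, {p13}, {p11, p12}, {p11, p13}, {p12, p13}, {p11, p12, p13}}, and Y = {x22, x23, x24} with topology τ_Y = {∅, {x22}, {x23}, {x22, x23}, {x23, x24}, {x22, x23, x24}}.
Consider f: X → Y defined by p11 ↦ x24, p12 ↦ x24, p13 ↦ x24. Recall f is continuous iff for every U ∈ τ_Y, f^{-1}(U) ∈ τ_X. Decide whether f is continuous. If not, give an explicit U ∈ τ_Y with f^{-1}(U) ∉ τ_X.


f IS continuous.

Compute f^{-1}(U) for each U ∈ τ_Y:
  U = ∅: f^{-1}(U) = ∅ ∈ τ_X ✓.
  U = {x22}: f^{-1}(U) = ∅ ∈ τ_X ✓.
  U = {x23}: f^{-1}(U) = ∅ ∈ τ_X ✓.
  U = {x22, x23}: f^{-1}(U) = ∅ ∈ τ_X ✓.
  U = {x23, x24}: f^{-1}(U) = {p11, p12, p13} ∈ τ_X ✓.
  U = {x22, x23, x24}: f^{-1}(U) = {p11, p12, p13} ∈ τ_X ✓.
Every preimage lies in τ_X, so f IS continuous.


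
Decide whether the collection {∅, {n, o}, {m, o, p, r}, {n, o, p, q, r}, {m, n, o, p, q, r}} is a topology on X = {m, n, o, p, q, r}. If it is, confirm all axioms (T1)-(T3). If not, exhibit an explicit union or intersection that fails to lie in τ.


τ is NOT a topology on X.

Axiom (T1): ∅ ∈ τ? Yes; X ∈ τ? Yes.
Axiom (T2/T3): check pairwise unions and intersections of members of τ.
Counterexample for (T3): {n, o} ∩ {m, o, p, r} = {o} ∉ τ. Therefore τ is NOT a topology.


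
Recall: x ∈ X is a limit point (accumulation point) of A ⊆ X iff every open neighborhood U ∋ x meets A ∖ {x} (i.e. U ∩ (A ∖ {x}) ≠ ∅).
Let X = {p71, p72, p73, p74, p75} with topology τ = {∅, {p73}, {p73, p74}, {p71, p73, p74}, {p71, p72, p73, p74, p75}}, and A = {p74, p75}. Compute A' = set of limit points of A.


A' = {p71, p72, p75}

For each x ∈ X, list the open sets U ∈ τ with x ∈ U, then check whether U ∩ (A ∖ {x}) ≠ ∅ for every such U.
  x = p71: opens ∋ x are {p71, p73, p74}, {p71, p72, p73, p74, p75}; each meets A ∖ {p71}, so x IS a limit point.
  x = p72: opens ∋ x are {p71, p72, p73, p74, p75}; each meets A ∖ {p72}, so x IS a limit point.
  x = p73: open {p73} ∋ x has {p73} ∩ (A ∖ {p73}) = ∅, so x is NOT a limit point.
  x = p74: open {p73, p74} ∋ x has {p73, p74} ∩ (A ∖ {p74}) = ∅, so x is NOT a limit point.
  x = p75: opens ∋ x are {p71, p72, p73, p74, p75}; each meets A ∖ {p75}, so x IS a limit point.
Collecting: A' = {p71, p72, p75}.


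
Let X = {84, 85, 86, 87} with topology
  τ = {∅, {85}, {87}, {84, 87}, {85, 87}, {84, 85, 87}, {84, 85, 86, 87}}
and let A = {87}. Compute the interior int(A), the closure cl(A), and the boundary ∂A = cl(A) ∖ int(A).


int(A) = {87}, cl(A) = {84, 86, 87}, ∂A = {84, 86}.

Closed sets in (X, τ) are complements of opens:
  closed(X, τ) = {∅, {86}, {84, 86}, {85, 86}, {84, 85, 86}, {84, 86, 87}, {84, 85, 86, 87}}.
int(A) = ⋃ {U ∈ τ : U ⊆ A}. Opens contained in A: ∅, {87}.
Taking the union of these: int(A) = {87}.
cl(A) = ⋂ {C closed : A ⊆ C}. Closed sets containing A: {84, 86, 87}, {84, 85, 86, 87}.
Intersecting these: cl(A) = {84, 86, 87}.
∂A = cl(A) ∖ int(A) = {84, 86, 87} ∖ {87} = {84, 86}.


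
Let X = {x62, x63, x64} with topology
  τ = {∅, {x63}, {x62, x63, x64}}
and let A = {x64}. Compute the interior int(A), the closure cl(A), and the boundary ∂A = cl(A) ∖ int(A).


int(A) = ∅, cl(A) = {x62, x64}, ∂A = {x62, x64}.

Closed sets in (X, τ) are complements of opens:
  closed(X, τ) = {∅, {x62, x64}, {x62, x63, x64}}.
int(A) = ⋃ {U ∈ τ : U ⊆ A}. Opens contained in A: ∅.
Taking the union of these: int(A) = ∅.
cl(A) = ⋂ {C closed : A ⊆ C}. Closed sets containing A: {x62, x64}, {x62, x63, x64}.
Intersecting these: cl(A) = {x62, x64}.
∂A = cl(A) ∖ int(A) = {x62, x64} ∖ ∅ = {x62, x64}.


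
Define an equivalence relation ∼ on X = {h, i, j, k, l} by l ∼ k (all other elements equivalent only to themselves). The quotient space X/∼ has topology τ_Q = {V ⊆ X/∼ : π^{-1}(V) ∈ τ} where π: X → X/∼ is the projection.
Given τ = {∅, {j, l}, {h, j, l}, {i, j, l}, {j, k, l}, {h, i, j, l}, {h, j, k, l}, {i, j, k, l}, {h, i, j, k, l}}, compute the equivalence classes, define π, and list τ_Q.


X/∼ = {[h], [i], [j], [k=l]}; |τ_Q| = 5.

Equivalence classes: [h], [i], [j], [k=l].
Quotient map π: X → X/∼ sends h ↦ [h], i ↦ [i], j ↦ [j], k ↦ [k=l], l ↦ [k=l].
For each subset V ⊆ X/∼, compute π^{-1}(V) ⊆ X and check whether π^{-1}(V) ∈ τ. V is open in τ_Q iff π^{-1}(V) ∈ τ.
  V = {}: π^{-1}(V) = ∅ ∈ τ ✓.
  V = {[h]}: π^{-1}(V) = {h} ∉ τ ✗.
  V = {[i]}: π^{-1}(V) = {i} ∉ τ ✗.
  V = {[h], [i]}: π^{-1}(V) = {h, i} ∉ τ ✗.
  V = {[j]}: π^{-1}(V) = {j} ∉ τ ✗.
  V = {[h], [j]}: π^{-1}(V) = {h, j} ∉ τ ✗.
  V = {[i], [j]}: π^{-1}(V) = {i, j} ∉ τ ✗.
  V = {[h], [i], [j]}: π^{-1}(V) = {h, i, j} ∉ τ ✗.
  V = {[k=l]}: π^{-1}(V) = {k, l} ∉ τ ✗.
  V = {[h], [k=l]}: π^{-1}(V) = {h, k, l} ∉ τ ✗.
  V = {[i], [k=l]}: π^{-1}(V) = {i, k, l} ∉ τ ✗.
  V = {[h], [i], [k=l]}: π^{-1}(V) = {h, i, k, l} ∉ τ ✗.
  V = {[j], [k=l]}: π^{-1}(V) = {j, k, l} ∈ τ ✓.
  V = {[h], [j], [k=l]}: π^{-1}(V) = {h, j, k, l} ∈ τ ✓.
  V = {[i], [j], [k=l]}: π^{-1}(V) = {i, j, k, l} ∈ τ ✓.
  V = {[h], [i], [j], [k=l]}: π^{-1}(V) = {h, i, j, k, l} ∈ τ ✓.
Open sets in the quotient: τ_Q = {{}, {[j], [k=l]}, {[h], [j], [k=l]}, {[i], [j], [k=l]}, {[h], [i], [j], [k=l]}} (5 elements).


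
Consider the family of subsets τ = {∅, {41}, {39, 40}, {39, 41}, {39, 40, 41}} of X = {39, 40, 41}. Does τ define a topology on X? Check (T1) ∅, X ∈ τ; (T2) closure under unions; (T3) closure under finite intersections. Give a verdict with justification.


τ is NOT a topology on X.

Axiom (T1): ∅ ∈ τ? Yes; X ∈ τ? Yes.
Axiom (T2/T3): check pairwise unions and intersections of members of τ.
Counterexample for (T3): {39, 40} ∩ {39, 41} = {39} ∉ τ. Therefore τ is NOT a topology.


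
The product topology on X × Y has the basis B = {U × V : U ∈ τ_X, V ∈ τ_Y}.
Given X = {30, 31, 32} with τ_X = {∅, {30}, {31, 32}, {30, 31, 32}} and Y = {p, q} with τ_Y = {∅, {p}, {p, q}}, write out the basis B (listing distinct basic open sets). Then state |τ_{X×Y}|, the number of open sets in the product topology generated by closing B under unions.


Basis B = {∅ × ∅, {30} × {p}, {30} × {p, q}, {31, 32} × {p}, {30, 31, 32} × {p}, {31, 32} × {p, q}, {30, 31, 32} × {p, q}}; |τ_{X×Y}| = 9.

Enumerate products U × V with U ∈ τ_X, V ∈ τ_Y (deduplicated):
  ∅ × ∅ = {} (∅)
  {30} × {p} = {(30,p)}
  {30} × {p, q} = {(30,p), (30,q)}
  {31, 32} × {p} = {(31,p), (32,p)}
  {30, 31, 32} × {p} = {(30,p), (31,p), (32,p)}
  {31, 32} × {p, q} = {(31,p), (31,q), (32,p), (32,q)}
  {30, 31, 32} × {p, q} = {(30,p), (30,q), (31,p), (31,q), (32,p), (32,q)}
These 7 distinct sets form the basis B.
Close under arbitrary unions to get τ_{X×Y}; counting gives |τ_{X×Y}| = 9.


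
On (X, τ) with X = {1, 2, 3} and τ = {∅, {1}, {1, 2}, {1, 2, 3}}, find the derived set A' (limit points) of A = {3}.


A' = ∅

For each x ∈ X, list the open sets U ∈ τ with x ∈ U, then check whether U ∩ (A ∖ {x}) ≠ ∅ for every such U.
  x = 1: open {1} ∋ x has {1} ∩ (A ∖ {1}) = ∅, so x is NOT a limit point.
  x = 2: open {1, 2} ∋ x has {1, 2} ∩ (A ∖ {2}) = ∅, so x is NOT a limit point.
  x = 3: open {1, 2, 3} ∋ x has {1, 2, 3} ∩ (A ∖ {3}) = ∅, so x is NOT a limit point.
Collecting: A' = ∅.


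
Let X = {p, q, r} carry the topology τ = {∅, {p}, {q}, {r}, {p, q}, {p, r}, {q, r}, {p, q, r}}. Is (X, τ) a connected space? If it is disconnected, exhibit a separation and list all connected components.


(X, τ) is disconnected; components = [{p}, {q}, {r}].

Find clopen sets (U ∈ τ with X ∖ U ∈ τ):
  U = ∅, X ∖ U = {p, q, r} — both open, so U is clopen.
  U = {p}, X ∖ U = {q, r} — both open, so U is clopen.
  U = {q}, X ∖ U = {p, r} — both open, so U is clopen.
  U = {r}, X ∖ U = {p, q} — both open, so U is clopen.
  U = {p, q}, X ∖ U = {r} — both open, so U is clopen.
  U = {p, r}, X ∖ U = {q} — both open, so U is clopen.
  U = {q, r}, X ∖ U = {p} — both open, so U is clopen.
  U = {p, q, r}, X ∖ U = ∅ — both open, so U is clopen.
Nontrivial clopen(s) exist: e.g. {q}. So (X, τ) is disconnected.
Compute connected components by grouping points that agree on all clopens:
  component: {p}
  component: {q}
  component: {r}


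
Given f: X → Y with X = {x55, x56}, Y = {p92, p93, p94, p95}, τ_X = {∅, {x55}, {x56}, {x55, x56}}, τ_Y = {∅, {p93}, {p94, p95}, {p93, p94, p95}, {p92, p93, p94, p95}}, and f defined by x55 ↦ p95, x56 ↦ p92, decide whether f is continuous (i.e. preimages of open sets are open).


f IS continuous.

Compute f^{-1}(U) for each U ∈ τ_Y:
  U = ∅: f^{-1}(U) = ∅ ∈ τ_X ✓.
  U = {p93}: f^{-1}(U) = ∅ ∈ τ_X ✓.
  U = {p94, p95}: f^{-1}(U) = {x55} ∈ τ_X ✓.
  U = {p93, p94, p95}: f^{-1}(U) = {x55} ∈ τ_X ✓.
  U = {p92, p93, p94, p95}: f^{-1}(U) = {x55, x56} ∈ τ_X ✓.
Every preimage lies in τ_X, so f IS continuous.


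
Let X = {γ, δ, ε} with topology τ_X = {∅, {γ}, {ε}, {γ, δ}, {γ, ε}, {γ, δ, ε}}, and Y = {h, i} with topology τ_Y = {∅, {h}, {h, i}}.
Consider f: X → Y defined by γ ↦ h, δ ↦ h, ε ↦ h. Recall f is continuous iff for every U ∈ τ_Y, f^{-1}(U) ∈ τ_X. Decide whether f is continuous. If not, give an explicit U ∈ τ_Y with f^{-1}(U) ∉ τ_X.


f IS continuous.

Compute f^{-1}(U) for each U ∈ τ_Y:
  U = ∅: f^{-1}(U) = ∅ ∈ τ_X ✓.
  U = {h}: f^{-1}(U) = {γ, δ, ε} ∈ τ_X ✓.
  U = {h, i}: f^{-1}(U) = {γ, δ, ε} ∈ τ_X ✓.
Every preimage lies in τ_X, so f IS continuous.


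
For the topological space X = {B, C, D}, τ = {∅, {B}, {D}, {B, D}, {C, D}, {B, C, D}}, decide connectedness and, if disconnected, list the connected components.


(X, τ) is disconnected; components = [{B}, {C, D}].

Find clopen sets (U ∈ τ with X ∖ U ∈ τ):
  U = ∅, X ∖ U = {B, C, D} — both open, so U is clopen.
  U = {B}, X ∖ U = {C, D} — both open, so U is clopen.
  U = {C, D}, X ∖ U = {B} — both open, so U is clopen.
  U = {B, C, D}, X ∖ U = ∅ — both open, so U is clopen.
Nontrivial clopen(s) exist: e.g. {C, D}. So (X, τ) is disconnected.
Compute connected components by grouping points that agree on all clopens:
  component: {B}
  component: {C, D}


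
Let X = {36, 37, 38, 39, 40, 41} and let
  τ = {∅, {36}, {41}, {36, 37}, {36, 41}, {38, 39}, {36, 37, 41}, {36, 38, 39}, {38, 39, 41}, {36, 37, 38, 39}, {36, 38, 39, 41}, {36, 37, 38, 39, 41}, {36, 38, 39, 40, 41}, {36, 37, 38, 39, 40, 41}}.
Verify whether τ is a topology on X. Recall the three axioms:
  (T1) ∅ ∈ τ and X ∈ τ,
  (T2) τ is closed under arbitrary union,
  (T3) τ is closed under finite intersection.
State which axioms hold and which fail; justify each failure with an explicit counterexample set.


τ IS a topology on X.

Axiom (T1): ∅ ∈ τ? Yes; X ∈ τ? Yes.
Axiom (T2/T3): check pairwise unions and intersections of members of τ.
All pairwise intersections and unions checked — each lies in τ. Therefore τ satisfies (T1), (T2), (T3): it IS a topology on X.


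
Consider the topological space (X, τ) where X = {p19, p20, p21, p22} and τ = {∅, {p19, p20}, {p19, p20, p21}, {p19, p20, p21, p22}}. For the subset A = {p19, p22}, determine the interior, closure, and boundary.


int(A) = ∅, cl(A) = {p19, p20, p21, p22}, ∂A = {p19, p20, p21, p22}.

Closed sets in (X, τ) are complements of opens:
  closed(X, τ) = {∅, {p22}, {p21, p22}, {p19, p20, p21, p22}}.
int(A) = ⋃ {U ∈ τ : U ⊆ A}. Opens contained in A: ∅.
Taking the union of these: int(A) = ∅.
cl(A) = ⋂ {C closed : A ⊆ C}. Closed sets containing A: {p19, p20, p21, p22}.
Intersecting these: cl(A) = {p19, p20, p21, p22}.
∂A = cl(A) ∖ int(A) = {p19, p20, p21, p22} ∖ ∅ = {p19, p20, p21, p22}.


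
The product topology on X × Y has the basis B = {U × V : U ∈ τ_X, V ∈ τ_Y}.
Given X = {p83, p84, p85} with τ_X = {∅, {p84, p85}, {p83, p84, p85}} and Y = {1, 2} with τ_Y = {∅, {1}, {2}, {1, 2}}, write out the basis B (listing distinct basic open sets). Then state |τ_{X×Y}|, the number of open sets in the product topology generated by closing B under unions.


Basis B = {∅ × ∅, {p84, p85} × {1}, {p84, p85} × {2}, {p83, p84, p85} × {1}, {p83, p84, p85} × {2}, {p84, p85} × {1, 2}, {p83, p84, p85} × {1, 2}}; |τ_{X×Y}| = 9.

Enumerate products U × V with U ∈ τ_X, V ∈ τ_Y (deduplicated):
  ∅ × ∅ = {} (∅)
  {p84, p85} × {1} = {(p84,1), (p85,1)}
  {p84, p85} × {2} = {(p84,2), (p85,2)}
  {p83, p84, p85} × {1} = {(p83,1), (p84,1), (p85,1)}
  {p83, p84, p85} × {2} = {(p83,2), (p84,2), (p85,2)}
  {p84, p85} × {1, 2} = {(p84,1), (p84,2), (p85,1), (p85,2)}
  {p83, p84, p85} × {1, 2} = {(p83,1), (p83,2), (p84,1), (p84,2), (p85,1), (p85,2)}
These 7 distinct sets form the basis B.
Close under arbitrary unions to get τ_{X×Y}; counting gives |τ_{X×Y}| = 9.


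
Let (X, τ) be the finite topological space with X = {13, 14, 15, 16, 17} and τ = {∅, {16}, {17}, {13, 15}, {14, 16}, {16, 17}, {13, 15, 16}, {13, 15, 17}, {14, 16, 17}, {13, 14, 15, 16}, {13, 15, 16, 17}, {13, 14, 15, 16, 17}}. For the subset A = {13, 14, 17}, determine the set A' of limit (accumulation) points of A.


A' = {15}

For each x ∈ X, list the open sets U ∈ τ with x ∈ U, then check whether U ∩ (A ∖ {x}) ≠ ∅ for every such U.
  x = 13: open {13, 15} ∋ x has {13, 15} ∩ (A ∖ {13}) = ∅, so x is NOT a limit point.
  x = 14: open {14, 16} ∋ x has {14, 16} ∩ (A ∖ {14}) = ∅, so x is NOT a limit point.
  x = 15: opens ∋ x are {13, 15}, {13, 15, 16}, {13, 15, 17}, {13, 14, 15, 16}, {13, 15, 16, 17}, {13, 14, 15, 16, 17}; each meets A ∖ {15}, so x IS a limit point.
  x = 16: open {16} ∋ x has {16} ∩ (A ∖ {16}) = ∅, so x is NOT a limit point.
  x = 17: open {17} ∋ x has {17} ∩ (A ∖ {17}) = ∅, so x is NOT a limit point.
Collecting: A' = {15}.


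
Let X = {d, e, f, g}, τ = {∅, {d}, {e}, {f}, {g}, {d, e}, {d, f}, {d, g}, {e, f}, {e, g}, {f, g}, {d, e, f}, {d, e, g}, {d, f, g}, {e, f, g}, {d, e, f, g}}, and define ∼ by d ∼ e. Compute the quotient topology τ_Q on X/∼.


X/∼ = {[d=e], [f], [g]}; |τ_Q| = 8.

Equivalence classes: [d=e], [f], [g].
Quotient map π: X → X/∼ sends d ↦ [d=e], e ↦ [d=e], f ↦ [f], g ↦ [g].
For each subset V ⊆ X/∼, compute π^{-1}(V) ⊆ X and check whether π^{-1}(V) ∈ τ. V is open in τ_Q iff π^{-1}(V) ∈ τ.
  V = {}: π^{-1}(V) = ∅ ∈ τ ✓.
  V = {[d=e]}: π^{-1}(V) = {d, e} ∈ τ ✓.
  V = {[f]}: π^{-1}(V) = {f} ∈ τ ✓.
  V = {[d=e], [f]}: π^{-1}(V) = {d, e, f} ∈ τ ✓.
  V = {[g]}: π^{-1}(V) = {g} ∈ τ ✓.
  V = {[d=e], [g]}: π^{-1}(V) = {d, e, g} ∈ τ ✓.
  V = {[f], [g]}: π^{-1}(V) = {f, g} ∈ τ ✓.
  V = {[d=e], [f], [g]}: π^{-1}(V) = {d, e, f, g} ∈ τ ✓.
Open sets in the quotient: τ_Q = {{}, {[d=e]}, {[f]}, {[d=e], [f]}, {[g]}, {[d=e], [g]}, {[f], [g]}, {[d=e], [f], [g]}} (8 elements).


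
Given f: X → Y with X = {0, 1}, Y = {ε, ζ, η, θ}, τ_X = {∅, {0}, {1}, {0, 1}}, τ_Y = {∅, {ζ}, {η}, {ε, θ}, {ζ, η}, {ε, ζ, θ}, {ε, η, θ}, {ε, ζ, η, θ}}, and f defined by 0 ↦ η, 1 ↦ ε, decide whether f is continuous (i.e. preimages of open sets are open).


f IS continuous.

Compute f^{-1}(U) for each U ∈ τ_Y:
  U = ∅: f^{-1}(U) = ∅ ∈ τ_X ✓.
  U = {ζ}: f^{-1}(U) = ∅ ∈ τ_X ✓.
  U = {η}: f^{-1}(U) = {0} ∈ τ_X ✓.
  U = {ε, θ}: f^{-1}(U) = {1} ∈ τ_X ✓.
  U = {ζ, η}: f^{-1}(U) = {0} ∈ τ_X ✓.
  U = {ε, ζ, θ}: f^{-1}(U) = {1} ∈ τ_X ✓.
  U = {ε, η, θ}: f^{-1}(U) = {0, 1} ∈ τ_X ✓.
  U = {ε, ζ, η, θ}: f^{-1}(U) = {0, 1} ∈ τ_X ✓.
Every preimage lies in τ_X, so f IS continuous.


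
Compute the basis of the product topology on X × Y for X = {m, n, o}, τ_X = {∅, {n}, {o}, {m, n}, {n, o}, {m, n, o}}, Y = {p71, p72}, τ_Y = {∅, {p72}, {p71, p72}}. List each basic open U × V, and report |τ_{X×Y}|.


Basis B = {∅ × ∅, {n} × {p72}, {o} × {p72}, {m, n} × {p72}, {n} × {p71, p72}, {n, o} × {p72}, {o} × {p71, p72}, {m, n, o} × {p72}, {m, n} × {p71, p72}, {n, o} × {p71, p72}, {m, n, o} × {p71, p72}}; |τ_{X×Y}| = 18.

Enumerate products U × V with U ∈ τ_X, V ∈ τ_Y (deduplicated):
  ∅ × ∅ = {} (∅)
  {n} × {p72} = {(n,p72)}
  {o} × {p72} = {(o,p72)}
  {m, n} × {p72} = {(m,p72), (n,p72)}
  {n} × {p71, p72} = {(n,p71), (n,p72)}
  {n, o} × {p72} = {(n,p72), (o,p72)}
  {o} × {p71, p72} = {(o,p71), (o,p72)}
  {m, n, o} × {p72} = {(m,p72), (n,p72), (o,p72)}
  {m, n} × {p71, p72} = {(m,p71), (m,p72), (n,p71), (n,p72)}
  {n, o} × {p71, p72} = {(n,p71), (n,p72), (o,p71), (o,p72)}
  {m, n, o} × {p71, p72} = {(m,p71), (m,p72), (n,p71), (n,p72), (o,p71), (o,p72)}
These 11 distinct sets form the basis B.
Close under arbitrary unions to get τ_{X×Y}; counting gives |τ_{X×Y}| = 18.


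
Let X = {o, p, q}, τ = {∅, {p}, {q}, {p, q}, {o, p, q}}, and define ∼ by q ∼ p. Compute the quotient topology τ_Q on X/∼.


X/∼ = {[o], [p=q]}; |τ_Q| = 3.

Equivalence classes: [o], [p=q].
Quotient map π: X → X/∼ sends o ↦ [o], p ↦ [p=q], q ↦ [p=q].
For each subset V ⊆ X/∼, compute π^{-1}(V) ⊆ X and check whether π^{-1}(V) ∈ τ. V is open in τ_Q iff π^{-1}(V) ∈ τ.
  V = {}: π^{-1}(V) = ∅ ∈ τ ✓.
  V = {[o]}: π^{-1}(V) = {o} ∉ τ ✗.
  V = {[p=q]}: π^{-1}(V) = {p, q} ∈ τ ✓.
  V = {[o], [p=q]}: π^{-1}(V) = {o, p, q} ∈ τ ✓.
Open sets in the quotient: τ_Q = {{}, {[p=q]}, {[o], [p=q]}} (3 elements).


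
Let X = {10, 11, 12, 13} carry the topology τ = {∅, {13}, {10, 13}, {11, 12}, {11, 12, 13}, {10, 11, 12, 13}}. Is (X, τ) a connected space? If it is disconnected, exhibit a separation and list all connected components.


(X, τ) is disconnected; components = [{10, 13}, {11, 12}].

Find clopen sets (U ∈ τ with X ∖ U ∈ τ):
  U = ∅, X ∖ U = {10, 11, 12, 13} — both open, so U is clopen.
  U = {10, 13}, X ∖ U = {11, 12} — both open, so U is clopen.
  U = {11, 12}, X ∖ U = {10, 13} — both open, so U is clopen.
  U = {10, 11, 12, 13}, X ∖ U = ∅ — both open, so U is clopen.
Nontrivial clopen(s) exist: e.g. {11, 12}. So (X, τ) is disconnected.
Compute connected components by grouping points that agree on all clopens:
  component: {10, 13}
  component: {11, 12}


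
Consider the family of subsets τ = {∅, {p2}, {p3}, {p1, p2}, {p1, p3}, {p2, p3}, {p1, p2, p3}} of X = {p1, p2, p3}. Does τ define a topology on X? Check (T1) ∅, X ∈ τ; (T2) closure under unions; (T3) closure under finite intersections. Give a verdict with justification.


τ is NOT a topology on X.

Axiom (T1): ∅ ∈ τ? Yes; X ∈ τ? Yes.
Axiom (T2/T3): check pairwise unions and intersections of members of τ.
Counterexample for (T3): {p1, p2} ∩ {p1, p3} = {p1} ∉ τ. Therefore τ is NOT a topology.


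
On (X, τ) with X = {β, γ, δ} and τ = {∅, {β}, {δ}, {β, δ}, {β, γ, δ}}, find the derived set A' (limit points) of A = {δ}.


A' = {γ}

For each x ∈ X, list the open sets U ∈ τ with x ∈ U, then check whether U ∩ (A ∖ {x}) ≠ ∅ for every such U.
  x = β: open {β} ∋ x has {β} ∩ (A ∖ {β}) = ∅, so x is NOT a limit point.
  x = γ: opens ∋ x are {β, γ, δ}; each meets A ∖ {γ}, so x IS a limit point.
  x = δ: open {δ} ∋ x has {δ} ∩ (A ∖ {δ}) = ∅, so x is NOT a limit point.
Collecting: A' = {γ}.


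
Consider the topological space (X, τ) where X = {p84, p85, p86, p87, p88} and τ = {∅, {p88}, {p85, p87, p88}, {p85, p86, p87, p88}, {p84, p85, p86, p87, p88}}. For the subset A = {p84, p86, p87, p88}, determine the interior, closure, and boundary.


int(A) = {p88}, cl(A) = {p84, p85, p86, p87, p88}, ∂A = {p84, p85, p86, p87}.

Closed sets in (X, τ) are complements of opens:
  closed(X, τ) = {∅, {p84}, {p84, p86}, {p84, p85, p86, p87}, {p84, p85, p86, p87, p88}}.
int(A) = ⋃ {U ∈ τ : U ⊆ A}. Opens contained in A: ∅, {p88}.
Taking the union of these: int(A) = {p88}.
cl(A) = ⋂ {C closed : A ⊆ C}. Closed sets containing A: {p84, p85, p86, p87, p88}.
Intersecting these: cl(A) = {p84, p85, p86, p87, p88}.
∂A = cl(A) ∖ int(A) = {p84, p85, p86, p87, p88} ∖ {p88} = {p84, p85, p86, p87}.


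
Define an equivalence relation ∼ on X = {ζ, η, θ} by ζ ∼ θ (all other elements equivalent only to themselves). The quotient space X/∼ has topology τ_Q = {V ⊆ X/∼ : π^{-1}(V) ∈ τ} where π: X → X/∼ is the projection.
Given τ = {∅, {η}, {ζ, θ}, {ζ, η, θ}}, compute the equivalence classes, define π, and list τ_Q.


X/∼ = {[ζ=θ], [η]}; |τ_Q| = 4.

Equivalence classes: [ζ=θ], [η].
Quotient map π: X → X/∼ sends ζ ↦ [ζ=θ], η ↦ [η], θ ↦ [ζ=θ].
For each subset V ⊆ X/∼, compute π^{-1}(V) ⊆ X and check whether π^{-1}(V) ∈ τ. V is open in τ_Q iff π^{-1}(V) ∈ τ.
  V = {}: π^{-1}(V) = ∅ ∈ τ ✓.
  V = {[ζ=θ]}: π^{-1}(V) = {ζ, θ} ∈ τ ✓.
  V = {[η]}: π^{-1}(V) = {η} ∈ τ ✓.
  V = {[ζ=θ], [η]}: π^{-1}(V) = {ζ, η, θ} ∈ τ ✓.
Open sets in the quotient: τ_Q = {{}, {[ζ=θ]}, {[η]}, {[ζ=θ], [η]}} (4 elements).
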